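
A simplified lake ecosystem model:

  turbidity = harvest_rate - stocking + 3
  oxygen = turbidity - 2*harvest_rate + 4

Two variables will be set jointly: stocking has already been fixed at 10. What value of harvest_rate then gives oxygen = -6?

With stocking held at 10:
Substituting into the turbidity equation gives turbidity = harvest_rate - 7.
Substituting into the oxygen equation gives oxygen = -harvest_rate - 3.
Solve -harvest_rate - 3 = -6: harvest_rate = (-6 + 3) / -1 = 3.

harvest_rate = 3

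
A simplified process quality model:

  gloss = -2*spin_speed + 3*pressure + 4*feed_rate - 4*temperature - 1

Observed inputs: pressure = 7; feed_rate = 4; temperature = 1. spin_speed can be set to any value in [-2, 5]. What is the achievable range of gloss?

Substituting into the gloss equation gives gloss = -2*spin_speed + 32.
Linear in spin_speed, so extremes are at the endpoints: spin_speed = -2 gives gloss = 36; spin_speed = 5 gives gloss = 22.

22 to 36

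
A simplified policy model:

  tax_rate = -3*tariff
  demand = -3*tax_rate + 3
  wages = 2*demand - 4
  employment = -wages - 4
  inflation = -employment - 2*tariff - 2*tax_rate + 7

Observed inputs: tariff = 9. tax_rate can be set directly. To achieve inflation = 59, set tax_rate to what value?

tax_rate = -8

Intervening on tax_rate fixes its value directly, overriding its dependence on tariff.
Substituting into the wages equation gives wages = -6*tax_rate + 2.
employment becomes 6*tax_rate - 6.
Substituting into the inflation equation gives inflation = -8*tax_rate - 5.
Solve -8*tax_rate - 5 = 59: tax_rate = (59 + 5) / -8 = -8.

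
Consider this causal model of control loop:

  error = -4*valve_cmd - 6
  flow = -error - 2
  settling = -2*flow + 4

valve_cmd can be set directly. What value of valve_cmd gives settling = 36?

valve_cmd = -5

Substituting into the flow equation gives flow = 4*valve_cmd + 4.
Substituting into the settling equation gives settling = -8*valve_cmd - 4.
Solve -8*valve_cmd - 4 = 36: valve_cmd = (36 + 4) / -8 = -5.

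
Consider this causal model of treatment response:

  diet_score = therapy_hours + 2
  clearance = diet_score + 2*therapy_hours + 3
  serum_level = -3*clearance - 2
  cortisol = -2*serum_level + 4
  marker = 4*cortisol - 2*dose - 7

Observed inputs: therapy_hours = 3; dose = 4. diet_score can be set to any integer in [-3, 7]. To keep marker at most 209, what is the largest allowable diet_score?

Intervening on diet_score fixes its value directly, overriding its dependence on therapy_hours.
Substituting into the clearance equation gives clearance = diet_score + 9.
Substituting into the serum_level equation gives serum_level = -3*diet_score - 29.
Substituting into the cortisol equation gives cortisol = 6*diet_score + 62.
marker becomes 24*diet_score + 233.
Require 24*diet_score + 233 ≤ 209, so diet_score ≤ -1.
The largest integer in [-3, 7] satisfying this is -1.

diet_score = -1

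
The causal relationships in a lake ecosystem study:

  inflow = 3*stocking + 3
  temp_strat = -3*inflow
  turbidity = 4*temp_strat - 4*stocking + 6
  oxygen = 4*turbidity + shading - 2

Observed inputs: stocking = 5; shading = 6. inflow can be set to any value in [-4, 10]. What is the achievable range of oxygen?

-532 to 140

Intervening on inflow fixes its value directly, overriding its dependence on stocking.
Substituting into the turbidity equation gives turbidity = -12*inflow - 14.
This gives oxygen = -48*inflow - 52.
Linear in inflow, so extremes are at the endpoints: inflow = -4 gives oxygen = 140; inflow = 10 gives oxygen = -532.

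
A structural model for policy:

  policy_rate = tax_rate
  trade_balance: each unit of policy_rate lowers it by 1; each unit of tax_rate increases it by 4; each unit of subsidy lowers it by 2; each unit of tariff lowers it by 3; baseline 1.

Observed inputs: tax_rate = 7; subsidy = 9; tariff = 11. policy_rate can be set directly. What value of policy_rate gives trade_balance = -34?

Intervening on policy_rate fixes its value directly, overriding its dependence on tax_rate.
Substituting into the trade_balance equation gives trade_balance = -policy_rate - 22.
Solve -policy_rate - 22 = -34: policy_rate = (-34 + 22) / -1 = 12.

policy_rate = 12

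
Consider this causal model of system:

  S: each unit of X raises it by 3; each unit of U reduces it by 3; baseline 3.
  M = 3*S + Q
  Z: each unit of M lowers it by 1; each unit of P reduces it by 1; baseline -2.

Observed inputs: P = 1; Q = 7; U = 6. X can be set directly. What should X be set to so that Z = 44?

X = -1

Substituting into the S equation gives S = 3*X - 15.
Substituting into the M equation gives M = 9*X - 38.
So Z = -9*X + 35.
Solve -9*X + 35 = 44: X = (44 - 35) / -9 = -1.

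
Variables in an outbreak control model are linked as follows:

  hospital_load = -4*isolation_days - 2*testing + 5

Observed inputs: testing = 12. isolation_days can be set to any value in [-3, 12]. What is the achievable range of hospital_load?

-67 to -7

Substituting into the hospital_load equation gives hospital_load = -4*isolation_days - 19.
Linear in isolation_days, so extremes are at the endpoints: isolation_days = -3 gives hospital_load = -7; isolation_days = 12 gives hospital_load = -67.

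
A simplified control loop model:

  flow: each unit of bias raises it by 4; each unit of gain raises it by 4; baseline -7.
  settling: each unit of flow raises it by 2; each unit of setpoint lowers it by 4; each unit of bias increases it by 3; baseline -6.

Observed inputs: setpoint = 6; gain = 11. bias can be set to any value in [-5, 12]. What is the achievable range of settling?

Substituting into the flow equation gives flow = 4*bias + 37.
Substituting into the settling equation gives settling = 11*bias + 44.
Linear in bias, so extremes are at the endpoints: bias = -5 gives settling = -11; bias = 12 gives settling = 176.

-11 to 176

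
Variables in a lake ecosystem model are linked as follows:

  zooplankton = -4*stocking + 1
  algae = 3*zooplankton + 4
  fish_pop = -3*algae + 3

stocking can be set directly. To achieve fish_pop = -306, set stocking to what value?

Substituting into the algae equation gives algae = -12*stocking + 7.
fish_pop becomes 36*stocking - 18.
Solve 36*stocking - 18 = -306: stocking = (-306 + 18) / 36 = -8.

stocking = -8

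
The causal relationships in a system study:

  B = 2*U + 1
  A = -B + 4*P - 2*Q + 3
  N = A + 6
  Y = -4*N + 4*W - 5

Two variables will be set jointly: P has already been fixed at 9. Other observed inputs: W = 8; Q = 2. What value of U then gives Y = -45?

With P held at 9:
Substituting into the A equation gives A = -2*U + 34.
This gives N = -2*U + 40.
This gives Y = 8*U - 133.
Solve 8*U - 133 = -45: U = (-45 + 133) / 8 = 11.

U = 11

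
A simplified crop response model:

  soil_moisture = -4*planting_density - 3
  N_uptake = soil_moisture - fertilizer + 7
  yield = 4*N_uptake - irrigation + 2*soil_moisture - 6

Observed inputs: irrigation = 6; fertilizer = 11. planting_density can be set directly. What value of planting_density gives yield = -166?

Substituting into the N_uptake equation gives N_uptake = -4*planting_density - 7.
So yield = -24*planting_density - 46.
Solve -24*planting_density - 46 = -166: planting_density = (-166 + 46) / -24 = 5.

planting_density = 5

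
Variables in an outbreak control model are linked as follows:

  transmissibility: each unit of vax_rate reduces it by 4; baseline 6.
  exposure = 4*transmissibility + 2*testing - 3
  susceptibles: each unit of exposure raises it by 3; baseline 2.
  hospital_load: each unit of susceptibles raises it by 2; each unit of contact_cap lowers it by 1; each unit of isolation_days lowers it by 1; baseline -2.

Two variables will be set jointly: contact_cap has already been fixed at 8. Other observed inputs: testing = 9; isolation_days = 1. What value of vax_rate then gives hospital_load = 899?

vax_rate = -7

With contact_cap held at 8:
Substituting into the exposure equation gives exposure = -16*vax_rate + 39.
susceptibles becomes -48*vax_rate + 119.
This gives hospital_load = -96*vax_rate + 227.
Solve -96*vax_rate + 227 = 899: vax_rate = (899 - 227) / -96 = -7.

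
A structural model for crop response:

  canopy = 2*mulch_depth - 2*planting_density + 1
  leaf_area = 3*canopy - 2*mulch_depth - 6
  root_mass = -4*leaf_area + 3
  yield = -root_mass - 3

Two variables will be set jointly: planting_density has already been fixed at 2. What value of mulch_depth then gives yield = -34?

mulch_depth = 2

With planting_density held at 2:
Substituting into the canopy equation gives canopy = 2*mulch_depth - 3.
Substituting into the leaf_area equation gives leaf_area = 4*mulch_depth - 15.
root_mass becomes -16*mulch_depth + 63.
Substituting into the yield equation gives yield = 16*mulch_depth - 66.
Solve 16*mulch_depth - 66 = -34: mulch_depth = (-34 + 66) / 16 = 2.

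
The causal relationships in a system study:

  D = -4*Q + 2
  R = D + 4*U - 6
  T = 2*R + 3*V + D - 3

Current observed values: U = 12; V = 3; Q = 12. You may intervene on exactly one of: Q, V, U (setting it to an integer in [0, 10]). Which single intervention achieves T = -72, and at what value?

Intervening on Q: T = -12*Q + 96. Reaching -72 requires Q = 14, outside [0, 10].
Intervening on V: T = 3*V - 57. Reaching -72 requires V = -5, outside [0, 10].
Intervening on U: with other inputs at their observed values, T = 8*U - 144. Solving for -72 gives U = 9, within [0, 10].

set U = 9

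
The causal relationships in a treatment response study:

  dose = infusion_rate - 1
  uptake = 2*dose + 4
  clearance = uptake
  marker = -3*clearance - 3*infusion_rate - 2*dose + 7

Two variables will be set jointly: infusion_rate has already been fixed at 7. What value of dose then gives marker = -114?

dose = 11

With infusion_rate held at 7:
Intervening on dose fixes its value directly, overriding its dependence on infusion_rate.
Substituting into the clearance equation gives clearance = 2*dose + 4.
marker becomes -8*dose - 26.
Solve -8*dose - 26 = -114: dose = (-114 + 26) / -8 = 11.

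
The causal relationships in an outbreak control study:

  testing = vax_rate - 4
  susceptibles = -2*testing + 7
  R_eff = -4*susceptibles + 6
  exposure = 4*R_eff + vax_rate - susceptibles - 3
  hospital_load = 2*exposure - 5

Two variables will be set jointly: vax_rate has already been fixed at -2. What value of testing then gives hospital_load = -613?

testing = -6

With vax_rate held at -2:
Intervening on testing fixes its value directly, overriding its dependence on vax_rate.
Substituting into the R_eff equation gives R_eff = 8*testing - 22.
This gives exposure = 34*testing - 100.
Substituting into the hospital_load equation gives hospital_load = 68*testing - 205.
Solve 68*testing - 205 = -613: testing = (-613 + 205) / 68 = -6.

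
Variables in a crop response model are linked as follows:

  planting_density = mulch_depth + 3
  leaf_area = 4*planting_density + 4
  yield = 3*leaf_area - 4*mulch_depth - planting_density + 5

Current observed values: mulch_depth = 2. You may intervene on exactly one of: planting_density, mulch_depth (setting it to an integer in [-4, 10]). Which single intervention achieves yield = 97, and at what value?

Intervening on planting_density: with other inputs at their observed values, yield = 11*planting_density + 9. Solving for 97 gives planting_density = 8, within [-4, 10].
Intervening on mulch_depth: yield = 7*mulch_depth + 50. Reaching 97 requires mulch_depth = 47/7, not an integer.

set planting_density = 8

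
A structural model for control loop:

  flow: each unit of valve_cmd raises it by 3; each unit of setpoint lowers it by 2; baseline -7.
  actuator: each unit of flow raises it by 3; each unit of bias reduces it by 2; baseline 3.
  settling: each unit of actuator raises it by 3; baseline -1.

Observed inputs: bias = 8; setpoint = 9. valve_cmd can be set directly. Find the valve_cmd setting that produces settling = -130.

valve_cmd = 5

Substituting into the flow equation gives flow = 3*valve_cmd - 25.
Substituting into the actuator equation gives actuator = 9*valve_cmd - 88.
Substituting into the settling equation gives settling = 27*valve_cmd - 265.
Solve 27*valve_cmd - 265 = -130: valve_cmd = (-130 + 265) / 27 = 5.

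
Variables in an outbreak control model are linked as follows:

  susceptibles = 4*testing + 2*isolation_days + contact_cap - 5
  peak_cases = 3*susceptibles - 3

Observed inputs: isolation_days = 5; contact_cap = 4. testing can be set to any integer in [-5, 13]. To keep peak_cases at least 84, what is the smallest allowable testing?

Substituting into the susceptibles equation gives susceptibles = 4*testing + 9.
Substituting into the peak_cases equation gives peak_cases = 12*testing + 24.
Require 12*testing + 24 ≥ 84, so testing ≥ 5.
The smallest integer in [-5, 13] satisfying this is 5.

testing = 5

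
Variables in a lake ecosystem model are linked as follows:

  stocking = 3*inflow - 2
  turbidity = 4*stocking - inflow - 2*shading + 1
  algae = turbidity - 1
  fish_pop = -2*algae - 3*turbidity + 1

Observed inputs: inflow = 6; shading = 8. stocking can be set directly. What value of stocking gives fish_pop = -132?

stocking = 12

Intervening on stocking fixes its value directly, overriding its dependence on inflow.
Substituting into the turbidity equation gives turbidity = 4*stocking - 21.
Substituting into the algae equation gives algae = 4*stocking - 22.
Substituting into the fish_pop equation gives fish_pop = -20*stocking + 108.
Solve -20*stocking + 108 = -132: stocking = (-132 - 108) / -20 = 12.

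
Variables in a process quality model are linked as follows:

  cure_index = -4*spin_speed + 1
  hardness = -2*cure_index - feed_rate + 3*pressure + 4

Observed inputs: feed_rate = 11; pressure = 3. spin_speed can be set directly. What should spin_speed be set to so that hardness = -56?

Substituting into the hardness equation gives hardness = 8*spin_speed.
Solve 8*spin_speed = -56: spin_speed = -56 / 8 = -7.

spin_speed = -7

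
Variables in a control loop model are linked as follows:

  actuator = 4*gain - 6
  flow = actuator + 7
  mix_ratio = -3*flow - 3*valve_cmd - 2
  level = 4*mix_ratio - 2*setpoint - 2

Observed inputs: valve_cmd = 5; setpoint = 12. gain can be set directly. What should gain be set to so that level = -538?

Substituting into the flow equation gives flow = 4*gain + 1.
So mix_ratio = -12*gain - 20.
This gives level = -48*gain - 106.
Solve -48*gain - 106 = -538: gain = (-538 + 106) / -48 = 9.

gain = 9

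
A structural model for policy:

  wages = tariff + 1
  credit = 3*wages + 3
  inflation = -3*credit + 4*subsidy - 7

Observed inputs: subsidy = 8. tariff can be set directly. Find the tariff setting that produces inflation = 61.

Substituting into the credit equation gives credit = 3*tariff + 6.
This gives inflation = -9*tariff + 7.
Solve -9*tariff + 7 = 61: tariff = (61 - 7) / -9 = -6.

tariff = -6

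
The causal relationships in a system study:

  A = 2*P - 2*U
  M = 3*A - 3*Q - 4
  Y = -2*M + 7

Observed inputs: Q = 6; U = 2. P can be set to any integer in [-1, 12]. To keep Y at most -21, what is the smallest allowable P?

P = 8

Substituting into the A equation gives A = 2*P - 4.
This gives M = 6*P - 34.
Substituting into the Y equation gives Y = -12*P + 75.
Require -12*P + 75 ≤ -21, so P ≥ 8.
The smallest integer in [-1, 12] satisfying this is 8.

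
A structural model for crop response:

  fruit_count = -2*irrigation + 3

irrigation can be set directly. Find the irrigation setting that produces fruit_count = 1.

Solve -2*irrigation + 3 = 1: irrigation = (1 - 3) / -2 = 1.

irrigation = 1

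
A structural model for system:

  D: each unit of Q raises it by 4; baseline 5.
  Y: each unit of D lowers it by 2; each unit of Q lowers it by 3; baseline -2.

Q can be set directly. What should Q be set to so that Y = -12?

Substituting into the Y equation gives Y = -11*Q - 12.
Solve -11*Q - 12 = -12: Q = (-12 + 12) / -11 = 0.

Q = 0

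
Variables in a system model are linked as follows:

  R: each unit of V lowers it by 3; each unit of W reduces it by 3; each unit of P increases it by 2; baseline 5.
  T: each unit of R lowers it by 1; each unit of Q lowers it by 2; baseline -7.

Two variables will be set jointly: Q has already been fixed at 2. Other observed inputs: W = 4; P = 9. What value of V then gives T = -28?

With Q held at 2:
Substituting into the R equation gives R = -3*V + 11.
T becomes 3*V - 22.
Solve 3*V - 22 = -28: V = (-28 + 22) / 3 = -2.

V = -2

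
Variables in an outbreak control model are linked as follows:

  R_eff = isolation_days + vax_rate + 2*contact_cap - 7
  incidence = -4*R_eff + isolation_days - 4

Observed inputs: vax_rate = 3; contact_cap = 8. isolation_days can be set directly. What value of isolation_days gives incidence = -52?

Substituting into the R_eff equation gives R_eff = isolation_days + 12.
This gives incidence = -3*isolation_days - 52.
Solve -3*isolation_days - 52 = -52: isolation_days = (-52 + 52) / -3 = 0.

isolation_days = 0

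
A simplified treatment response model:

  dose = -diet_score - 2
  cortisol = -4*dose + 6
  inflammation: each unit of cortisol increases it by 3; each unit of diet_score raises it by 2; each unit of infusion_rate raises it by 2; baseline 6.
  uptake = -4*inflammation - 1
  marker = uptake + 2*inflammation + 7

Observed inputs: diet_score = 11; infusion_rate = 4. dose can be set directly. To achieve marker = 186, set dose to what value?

dose = 12

Intervening on dose fixes its value directly, overriding its dependence on diet_score.
Substituting into the inflammation equation gives inflammation = -12*dose + 54.
So uptake = 48*dose - 217.
Substituting into the marker equation gives marker = 24*dose - 102.
Solve 24*dose - 102 = 186: dose = (186 + 102) / 24 = 12.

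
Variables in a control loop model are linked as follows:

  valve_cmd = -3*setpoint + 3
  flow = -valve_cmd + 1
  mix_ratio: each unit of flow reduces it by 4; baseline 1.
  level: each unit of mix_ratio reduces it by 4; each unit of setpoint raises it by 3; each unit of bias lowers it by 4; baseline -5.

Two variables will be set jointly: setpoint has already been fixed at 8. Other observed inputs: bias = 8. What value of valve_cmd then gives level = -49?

With setpoint held at 8:
Intervening on valve_cmd fixes its value directly, overriding its dependence on setpoint.
Substituting into the mix_ratio equation gives mix_ratio = 4*valve_cmd - 3.
Substituting into the level equation gives level = -16*valve_cmd - 1.
Solve -16*valve_cmd - 1 = -49: valve_cmd = (-49 + 1) / -16 = 3.

valve_cmd = 3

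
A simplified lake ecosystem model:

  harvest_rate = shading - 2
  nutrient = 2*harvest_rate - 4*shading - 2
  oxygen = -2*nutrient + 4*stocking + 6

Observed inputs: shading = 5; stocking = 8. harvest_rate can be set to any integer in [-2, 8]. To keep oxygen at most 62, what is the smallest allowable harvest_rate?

harvest_rate = 5

Intervening on harvest_rate fixes its value directly, overriding its dependence on shading.
Substituting into the nutrient equation gives nutrient = 2*harvest_rate - 22.
Substituting into the oxygen equation gives oxygen = -4*harvest_rate + 82.
Require -4*harvest_rate + 82 ≤ 62, so harvest_rate ≥ 5.
The smallest integer in [-2, 8] satisfying this is 5.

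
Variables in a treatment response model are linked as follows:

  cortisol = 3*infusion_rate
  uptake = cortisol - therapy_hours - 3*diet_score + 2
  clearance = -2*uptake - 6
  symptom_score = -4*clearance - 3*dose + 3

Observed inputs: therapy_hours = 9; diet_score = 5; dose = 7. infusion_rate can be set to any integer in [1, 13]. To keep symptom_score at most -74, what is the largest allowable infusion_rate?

infusion_rate = 4

Substituting into the uptake equation gives uptake = 3*infusion_rate - 22.
So clearance = -6*infusion_rate + 38.
symptom_score becomes 24*infusion_rate - 170.
Require 24*infusion_rate - 170 ≤ -74, so infusion_rate ≤ 4.
The largest integer in [1, 13] satisfying this is 4.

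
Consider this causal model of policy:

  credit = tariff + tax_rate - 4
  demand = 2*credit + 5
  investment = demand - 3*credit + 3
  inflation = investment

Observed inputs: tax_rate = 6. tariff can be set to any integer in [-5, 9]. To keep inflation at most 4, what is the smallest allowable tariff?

Substituting into the credit equation gives credit = tariff + 2.
demand becomes 2*tariff + 9.
This gives investment = -tariff + 6.
This gives inflation = -tariff + 6.
Require -tariff + 6 ≤ 4, so tariff ≥ 2.
The smallest integer in [-5, 9] satisfying this is 2.

tariff = 2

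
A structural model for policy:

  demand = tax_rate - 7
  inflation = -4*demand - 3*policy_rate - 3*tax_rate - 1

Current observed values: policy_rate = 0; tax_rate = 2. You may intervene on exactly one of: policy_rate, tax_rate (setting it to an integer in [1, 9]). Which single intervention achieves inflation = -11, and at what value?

Intervening on policy_rate: with other inputs at their observed values, inflation = -3*policy_rate + 13. Solving for -11 gives policy_rate = 8, within [1, 9].
Intervening on tax_rate: inflation = -7*tax_rate + 27. Reaching -11 requires tax_rate = 38/7, not an integer.

set policy_rate = 8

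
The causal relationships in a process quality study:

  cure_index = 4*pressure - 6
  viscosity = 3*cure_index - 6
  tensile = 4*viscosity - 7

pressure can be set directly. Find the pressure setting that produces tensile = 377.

Substituting into the viscosity equation gives viscosity = 12*pressure - 24.
Substituting into the tensile equation gives tensile = 48*pressure - 103.
Solve 48*pressure - 103 = 377: pressure = (377 + 103) / 48 = 10.

pressure = 10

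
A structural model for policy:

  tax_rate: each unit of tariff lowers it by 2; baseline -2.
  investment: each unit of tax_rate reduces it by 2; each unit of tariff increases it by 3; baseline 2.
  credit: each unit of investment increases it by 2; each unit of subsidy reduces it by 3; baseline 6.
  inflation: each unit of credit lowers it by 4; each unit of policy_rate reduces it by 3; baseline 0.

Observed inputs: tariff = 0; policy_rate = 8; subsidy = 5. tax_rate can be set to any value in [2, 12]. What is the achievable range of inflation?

28 to 188

Intervening on tax_rate fixes its value directly, overriding its dependence on tariff.
Substituting into the investment equation gives investment = -2*tax_rate + 2.
This gives credit = -4*tax_rate - 5.
Substituting into the inflation equation gives inflation = 16*tax_rate - 4.
Linear in tax_rate, so extremes are at the endpoints: tax_rate = 2 gives inflation = 28; tax_rate = 12 gives inflation = 188.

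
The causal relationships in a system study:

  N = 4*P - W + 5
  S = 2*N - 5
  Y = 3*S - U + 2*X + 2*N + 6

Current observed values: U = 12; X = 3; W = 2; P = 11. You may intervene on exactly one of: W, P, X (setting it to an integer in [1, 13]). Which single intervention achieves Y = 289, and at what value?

set W = 11

Intervening on W: with other inputs at their observed values, Y = -8*W + 377. Solving for 289 gives W = 11, within [1, 13].
Intervening on P: Y = 32*P + 9. Reaching 289 requires P = 35/4, not an integer.
Intervening on X: Y = 2*X + 355. Reaching 289 requires X = -33, outside [1, 13].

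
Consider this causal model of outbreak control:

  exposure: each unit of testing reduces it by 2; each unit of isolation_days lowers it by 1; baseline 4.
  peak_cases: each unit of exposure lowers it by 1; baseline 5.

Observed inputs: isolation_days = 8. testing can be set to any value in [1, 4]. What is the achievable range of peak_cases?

Substituting into the exposure equation gives exposure = -2*testing - 4.
Substituting into the peak_cases equation gives peak_cases = 2*testing + 9.
Linear in testing, so extremes are at the endpoints: testing = 1 gives peak_cases = 11; testing = 4 gives peak_cases = 17.

11 to 17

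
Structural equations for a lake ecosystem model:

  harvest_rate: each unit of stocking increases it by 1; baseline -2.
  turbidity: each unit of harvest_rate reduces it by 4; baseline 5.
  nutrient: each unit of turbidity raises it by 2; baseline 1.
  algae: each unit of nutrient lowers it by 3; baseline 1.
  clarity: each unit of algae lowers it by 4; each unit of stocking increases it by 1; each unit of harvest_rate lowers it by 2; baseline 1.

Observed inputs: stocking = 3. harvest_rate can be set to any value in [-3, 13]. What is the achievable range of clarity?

-1142 to 426

Intervening on harvest_rate fixes its value directly, overriding its dependence on stocking.
Substituting into the nutrient equation gives nutrient = -8*harvest_rate + 11.
This gives algae = 24*harvest_rate - 32.
Substituting into the clarity equation gives clarity = -98*harvest_rate + 132.
Linear in harvest_rate, so extremes are at the endpoints: harvest_rate = -3 gives clarity = 426; harvest_rate = 13 gives clarity = -1142.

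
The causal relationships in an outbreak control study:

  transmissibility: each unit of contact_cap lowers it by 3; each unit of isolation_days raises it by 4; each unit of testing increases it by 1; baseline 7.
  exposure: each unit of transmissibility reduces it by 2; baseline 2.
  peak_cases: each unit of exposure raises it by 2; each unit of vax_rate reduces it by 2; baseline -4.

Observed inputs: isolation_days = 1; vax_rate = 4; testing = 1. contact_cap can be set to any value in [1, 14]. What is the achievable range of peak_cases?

Substituting into the transmissibility equation gives transmissibility = -3*contact_cap + 12.
exposure becomes 6*contact_cap - 22.
Substituting into the peak_cases equation gives peak_cases = 12*contact_cap - 56.
Linear in contact_cap, so extremes are at the endpoints: contact_cap = 1 gives peak_cases = -44; contact_cap = 14 gives peak_cases = 112.

-44 to 112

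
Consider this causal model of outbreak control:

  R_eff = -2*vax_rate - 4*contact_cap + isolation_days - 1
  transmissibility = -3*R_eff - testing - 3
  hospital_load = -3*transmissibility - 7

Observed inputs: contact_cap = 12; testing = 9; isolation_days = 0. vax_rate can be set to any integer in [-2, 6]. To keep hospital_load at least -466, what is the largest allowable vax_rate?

vax_rate = 3

Substituting into the R_eff equation gives R_eff = -2*vax_rate - 49.
So transmissibility = 6*vax_rate + 135.
hospital_load becomes -18*vax_rate - 412.
Require -18*vax_rate - 412 ≥ -466, so vax_rate ≤ 3.
The largest integer in [-2, 6] satisfying this is 3.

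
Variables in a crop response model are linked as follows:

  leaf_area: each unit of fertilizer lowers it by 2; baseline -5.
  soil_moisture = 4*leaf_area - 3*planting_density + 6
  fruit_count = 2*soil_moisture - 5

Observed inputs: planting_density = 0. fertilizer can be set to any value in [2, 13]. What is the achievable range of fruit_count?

-241 to -65

Substituting into the soil_moisture equation gives soil_moisture = -8*fertilizer - 14.
Substituting into the fruit_count equation gives fruit_count = -16*fertilizer - 33.
Linear in fertilizer, so extremes are at the endpoints: fertilizer = 2 gives fruit_count = -65; fertilizer = 13 gives fruit_count = -241.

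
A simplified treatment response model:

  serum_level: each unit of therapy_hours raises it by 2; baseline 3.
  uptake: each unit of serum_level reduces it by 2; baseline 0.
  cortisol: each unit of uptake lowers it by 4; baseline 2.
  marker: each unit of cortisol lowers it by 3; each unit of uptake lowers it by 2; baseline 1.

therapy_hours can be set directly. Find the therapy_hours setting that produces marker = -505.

therapy_hours = 11

Substituting into the uptake equation gives uptake = -4*therapy_hours - 6.
This gives cortisol = 16*therapy_hours + 26.
marker becomes -40*therapy_hours - 65.
Solve -40*therapy_hours - 65 = -505: therapy_hours = (-505 + 65) / -40 = 11.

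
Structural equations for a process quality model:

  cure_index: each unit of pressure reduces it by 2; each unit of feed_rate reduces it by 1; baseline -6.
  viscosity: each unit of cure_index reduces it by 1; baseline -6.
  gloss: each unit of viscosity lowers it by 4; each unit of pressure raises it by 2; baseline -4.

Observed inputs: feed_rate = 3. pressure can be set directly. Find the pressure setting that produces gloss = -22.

pressure = 1

Substituting into the cure_index equation gives cure_index = -2*pressure - 9.
Substituting into the viscosity equation gives viscosity = 2*pressure + 3.
Substituting into the gloss equation gives gloss = -6*pressure - 16.
Solve -6*pressure - 16 = -22: pressure = (-22 + 16) / -6 = 1.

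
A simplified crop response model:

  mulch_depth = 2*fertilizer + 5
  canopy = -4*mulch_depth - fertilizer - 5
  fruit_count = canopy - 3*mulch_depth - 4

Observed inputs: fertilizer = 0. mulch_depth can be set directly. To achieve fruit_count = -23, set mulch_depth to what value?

Intervening on mulch_depth fixes its value directly, overriding its dependence on fertilizer.
Substituting into the canopy equation gives canopy = -4*mulch_depth - 5.
Substituting into the fruit_count equation gives fruit_count = -7*mulch_depth - 9.
Solve -7*mulch_depth - 9 = -23: mulch_depth = (-23 + 9) / -7 = 2.

mulch_depth = 2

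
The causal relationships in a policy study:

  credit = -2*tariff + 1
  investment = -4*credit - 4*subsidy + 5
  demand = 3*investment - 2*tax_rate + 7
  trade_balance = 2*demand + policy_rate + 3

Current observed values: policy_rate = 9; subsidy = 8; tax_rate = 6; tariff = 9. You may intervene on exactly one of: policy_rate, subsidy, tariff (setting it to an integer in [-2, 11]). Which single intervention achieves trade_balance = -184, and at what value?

set tariff = 0

Intervening on policy_rate: trade_balance = policy_rate + 239. Reaching -184 requires policy_rate = -423, outside [-2, 11].
Intervening on subsidy: trade_balance = -24*subsidy + 440. Reaching -184 requires subsidy = 26, outside [-2, 11].
Intervening on tariff: with other inputs at their observed values, trade_balance = 48*tariff - 184. Solving for -184 gives tariff = 0, within [-2, 11].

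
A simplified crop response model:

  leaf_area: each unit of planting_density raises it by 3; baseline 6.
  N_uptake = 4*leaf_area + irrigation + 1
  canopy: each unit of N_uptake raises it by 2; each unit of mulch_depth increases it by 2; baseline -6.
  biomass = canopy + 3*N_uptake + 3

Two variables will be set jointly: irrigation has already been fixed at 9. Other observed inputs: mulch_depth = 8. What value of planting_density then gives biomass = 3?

With irrigation held at 9:
Substituting into the N_uptake equation gives N_uptake = 12*planting_density + 34.
Substituting into the canopy equation gives canopy = 24*planting_density + 78.
Substituting into the biomass equation gives biomass = 60*planting_density + 183.
Solve 60*planting_density + 183 = 3: planting_density = (3 - 183) / 60 = -3.

planting_density = -3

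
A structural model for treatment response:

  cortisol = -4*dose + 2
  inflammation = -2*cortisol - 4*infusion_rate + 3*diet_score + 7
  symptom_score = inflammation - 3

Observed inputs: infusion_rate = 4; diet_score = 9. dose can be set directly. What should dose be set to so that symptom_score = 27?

Substituting into the inflammation equation gives inflammation = 8*dose + 14.
So symptom_score = 8*dose + 11.
Solve 8*dose + 11 = 27: dose = (27 - 11) / 8 = 2.

dose = 2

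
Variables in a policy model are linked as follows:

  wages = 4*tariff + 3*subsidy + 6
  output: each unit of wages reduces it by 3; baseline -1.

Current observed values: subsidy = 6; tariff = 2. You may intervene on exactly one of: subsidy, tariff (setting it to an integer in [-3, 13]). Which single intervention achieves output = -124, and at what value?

Intervening on subsidy: with other inputs at their observed values, output = -9*subsidy - 43. Solving for -124 gives subsidy = 9, within [-3, 13].
Intervening on tariff: output = -12*tariff - 73. Reaching -124 requires tariff = 17/4, not an integer.

set subsidy = 9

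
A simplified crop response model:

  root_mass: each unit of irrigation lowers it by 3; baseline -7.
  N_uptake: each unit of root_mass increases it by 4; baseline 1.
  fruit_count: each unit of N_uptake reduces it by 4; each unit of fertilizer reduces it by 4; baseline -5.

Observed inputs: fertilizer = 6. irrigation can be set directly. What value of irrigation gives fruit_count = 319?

Substituting into the N_uptake equation gives N_uptake = -12*irrigation - 27.
Substituting into the fruit_count equation gives fruit_count = 48*irrigation + 79.
Solve 48*irrigation + 79 = 319: irrigation = (319 - 79) / 48 = 5.

irrigation = 5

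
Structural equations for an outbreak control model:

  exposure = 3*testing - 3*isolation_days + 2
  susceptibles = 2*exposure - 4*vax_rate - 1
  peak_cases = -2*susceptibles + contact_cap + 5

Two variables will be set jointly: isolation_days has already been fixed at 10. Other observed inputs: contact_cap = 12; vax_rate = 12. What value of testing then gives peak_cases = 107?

With isolation_days held at 10:
Substituting into the exposure equation gives exposure = 3*testing - 28.
susceptibles becomes 6*testing - 105.
peak_cases becomes -12*testing + 227.
Solve -12*testing + 227 = 107: testing = (107 - 227) / -12 = 10.

testing = 10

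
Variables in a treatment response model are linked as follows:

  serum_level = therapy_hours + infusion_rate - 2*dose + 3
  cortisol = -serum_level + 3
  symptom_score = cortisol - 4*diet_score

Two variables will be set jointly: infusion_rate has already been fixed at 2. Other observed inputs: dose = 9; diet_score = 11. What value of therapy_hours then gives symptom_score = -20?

With infusion_rate held at 2:
Substituting into the serum_level equation gives serum_level = therapy_hours - 13.
cortisol becomes -therapy_hours + 16.
symptom_score becomes -therapy_hours - 28.
Solve -therapy_hours - 28 = -20: therapy_hours = (-20 + 28) / -1 = -8.

therapy_hours = -8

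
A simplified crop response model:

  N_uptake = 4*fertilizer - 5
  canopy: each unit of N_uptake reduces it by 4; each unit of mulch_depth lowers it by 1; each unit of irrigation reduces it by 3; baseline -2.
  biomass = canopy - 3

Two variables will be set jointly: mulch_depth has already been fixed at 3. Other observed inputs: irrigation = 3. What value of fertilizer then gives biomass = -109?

With mulch_depth held at 3:
Substituting into the canopy equation gives canopy = -16*fertilizer + 6.
This gives biomass = -16*fertilizer + 3.
Solve -16*fertilizer + 3 = -109: fertilizer = (-109 - 3) / -16 = 7.

fertilizer = 7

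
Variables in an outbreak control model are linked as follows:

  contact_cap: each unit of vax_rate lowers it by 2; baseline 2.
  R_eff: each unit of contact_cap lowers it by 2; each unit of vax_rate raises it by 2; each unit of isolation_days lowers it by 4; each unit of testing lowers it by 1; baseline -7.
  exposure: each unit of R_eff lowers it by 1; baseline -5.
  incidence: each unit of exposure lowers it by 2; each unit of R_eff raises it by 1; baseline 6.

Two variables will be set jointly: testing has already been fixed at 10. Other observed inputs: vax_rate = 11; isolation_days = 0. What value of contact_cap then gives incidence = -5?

With testing held at 10:
Intervening on contact_cap fixes its value directly, overriding its dependence on vax_rate.
Substituting into the R_eff equation gives R_eff = -2*contact_cap + 5.
Substituting into the exposure equation gives exposure = 2*contact_cap - 10.
This gives incidence = -6*contact_cap + 31.
Solve -6*contact_cap + 31 = -5: contact_cap = (-5 - 31) / -6 = 6.

contact_cap = 6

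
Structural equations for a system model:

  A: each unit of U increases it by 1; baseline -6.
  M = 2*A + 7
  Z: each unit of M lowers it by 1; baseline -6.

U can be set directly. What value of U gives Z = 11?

Substituting into the M equation gives M = 2*U - 5.
Z becomes -2*U - 1.
Solve -2*U - 1 = 11: U = (11 + 1) / -2 = -6.

U = -6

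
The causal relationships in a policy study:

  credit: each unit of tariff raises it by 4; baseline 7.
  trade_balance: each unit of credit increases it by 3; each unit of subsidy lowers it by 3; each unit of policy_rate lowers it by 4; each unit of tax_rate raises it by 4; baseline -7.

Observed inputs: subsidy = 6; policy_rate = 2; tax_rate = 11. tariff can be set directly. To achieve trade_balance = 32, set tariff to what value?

Substituting into the trade_balance equation gives trade_balance = 12*tariff + 32.
Solve 12*tariff + 32 = 32: tariff = (32 - 32) / 12 = 0.

tariff = 0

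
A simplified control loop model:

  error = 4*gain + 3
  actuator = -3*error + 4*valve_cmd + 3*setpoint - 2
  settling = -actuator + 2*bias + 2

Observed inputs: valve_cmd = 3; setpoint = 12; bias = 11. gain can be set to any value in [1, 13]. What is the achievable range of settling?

Substituting into the actuator equation gives actuator = -12*gain + 37.
Substituting into the settling equation gives settling = 12*gain - 13.
Linear in gain, so extremes are at the endpoints: gain = 1 gives settling = -1; gain = 13 gives settling = 143.

-1 to 143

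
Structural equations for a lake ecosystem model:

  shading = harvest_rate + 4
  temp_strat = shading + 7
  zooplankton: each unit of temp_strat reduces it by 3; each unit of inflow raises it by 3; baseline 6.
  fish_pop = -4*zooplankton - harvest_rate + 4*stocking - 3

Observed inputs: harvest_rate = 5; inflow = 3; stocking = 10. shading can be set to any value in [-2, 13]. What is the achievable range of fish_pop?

Intervening on shading fixes its value directly, overriding its dependence on harvest_rate.
Substituting into the zooplankton equation gives zooplankton = -3*shading - 6.
Substituting into the fish_pop equation gives fish_pop = 12*shading + 56.
Linear in shading, so extremes are at the endpoints: shading = -2 gives fish_pop = 32; shading = 13 gives fish_pop = 212.

32 to 212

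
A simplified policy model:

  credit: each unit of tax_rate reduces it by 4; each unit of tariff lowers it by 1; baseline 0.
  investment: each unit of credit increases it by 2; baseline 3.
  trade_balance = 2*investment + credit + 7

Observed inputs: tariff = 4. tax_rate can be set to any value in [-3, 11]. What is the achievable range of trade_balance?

-227 to 53

Substituting into the credit equation gives credit = -4*tax_rate - 4.
Substituting into the investment equation gives investment = -8*tax_rate - 5.
So trade_balance = -20*tax_rate - 7.
Linear in tax_rate, so extremes are at the endpoints: tax_rate = -3 gives trade_balance = 53; tax_rate = 11 gives trade_balance = -227.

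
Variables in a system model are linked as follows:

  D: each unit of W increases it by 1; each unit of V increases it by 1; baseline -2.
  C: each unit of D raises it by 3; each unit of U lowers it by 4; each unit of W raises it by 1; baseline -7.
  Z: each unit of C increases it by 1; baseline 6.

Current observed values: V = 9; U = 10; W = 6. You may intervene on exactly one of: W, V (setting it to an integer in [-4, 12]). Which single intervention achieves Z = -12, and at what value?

set W = 2

Intervening on W: with other inputs at their observed values, Z = 4*W - 20. Solving for -12 gives W = 2, within [-4, 12].
Intervening on V: Z = 3*V - 23. Reaching -12 requires V = 11/3, not an integer.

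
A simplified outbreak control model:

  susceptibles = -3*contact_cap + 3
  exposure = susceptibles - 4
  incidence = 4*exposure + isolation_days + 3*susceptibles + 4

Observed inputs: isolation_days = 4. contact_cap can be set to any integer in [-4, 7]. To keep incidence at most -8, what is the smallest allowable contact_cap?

contact_cap = 1

Substituting into the exposure equation gives exposure = -3*contact_cap - 1.
Substituting into the incidence equation gives incidence = -21*contact_cap + 13.
Require -21*contact_cap + 13 ≤ -8, so contact_cap ≥ 1.
The smallest integer in [-4, 7] satisfying this is 1.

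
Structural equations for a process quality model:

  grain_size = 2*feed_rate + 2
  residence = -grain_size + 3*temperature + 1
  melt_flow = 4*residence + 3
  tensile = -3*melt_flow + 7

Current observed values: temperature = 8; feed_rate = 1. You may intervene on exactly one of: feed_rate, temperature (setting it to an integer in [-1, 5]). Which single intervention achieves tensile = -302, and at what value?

Intervening on feed_rate: with other inputs at their observed values, tensile = 24*feed_rate - 278. Solving for -302 gives feed_rate = -1, within [-1, 5].
Intervening on temperature: tensile = -36*temperature + 34. Reaching -302 requires temperature = 28/3, not an integer.

set feed_rate = -1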